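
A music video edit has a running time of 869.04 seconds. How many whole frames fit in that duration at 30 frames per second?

26071 frames

Frames = 869.04 × 30 = 130356/5 ≈ 26071.2000.
Complete frames: 26071.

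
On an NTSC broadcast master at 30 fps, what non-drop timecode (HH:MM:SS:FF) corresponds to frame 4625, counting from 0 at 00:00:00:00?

4625 ÷ 30 = 154 full seconds, remainder 5 frames.
154 s = 0 h 2 min 34 s.
Timecode: 00:02:34:05.

00:02:34:05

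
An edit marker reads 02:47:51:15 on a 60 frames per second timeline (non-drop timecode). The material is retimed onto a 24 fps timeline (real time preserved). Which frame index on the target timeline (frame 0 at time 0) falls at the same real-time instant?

frame 241710

Source frame index: (2×3600 + 47×60 + 51) × 60 + 15 = 604275.
Real time: 604275 / (60) = 40285/4 s.
Target frame: (40285/4) × (24) = 241710.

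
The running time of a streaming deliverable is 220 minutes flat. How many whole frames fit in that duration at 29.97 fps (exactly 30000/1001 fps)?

395604 frames

220 min = 13200 s.
Frames = 13200 × 30000/1001 = 36000000/91 ≈ 395604.3956.
Complete frames: 395604.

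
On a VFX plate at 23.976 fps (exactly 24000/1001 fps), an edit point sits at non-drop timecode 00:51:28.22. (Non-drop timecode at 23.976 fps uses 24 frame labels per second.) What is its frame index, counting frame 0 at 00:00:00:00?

74134

Total seconds to the label: (0 × 3600 + 51 × 60 + 28) = 3088.
Frame index = 3088 × 24 + 22 = 74134.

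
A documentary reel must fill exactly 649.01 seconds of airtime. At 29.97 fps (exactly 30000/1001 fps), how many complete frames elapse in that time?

Frames = 649.01 × 30000/1001 = 19470300/1001 ≈ 19450.8492.
Complete frames: 19450.

19450 frames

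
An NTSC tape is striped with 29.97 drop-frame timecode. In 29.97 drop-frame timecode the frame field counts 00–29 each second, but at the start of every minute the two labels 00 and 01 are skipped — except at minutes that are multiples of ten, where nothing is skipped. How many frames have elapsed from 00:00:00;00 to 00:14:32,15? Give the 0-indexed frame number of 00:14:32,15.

26149

Complete 10-minute blocks: 1, each 17982 frames → 17982.
Remaining 4 whole minutes in the current block: 1800 + 3 × 1798 = 7194 frames.
Within the current minute: 32 × 30 + 15 − 2 = 973 (labels ;00/;01 skipped at this minute). Total = 17982 + 7194 + 973 = 26149.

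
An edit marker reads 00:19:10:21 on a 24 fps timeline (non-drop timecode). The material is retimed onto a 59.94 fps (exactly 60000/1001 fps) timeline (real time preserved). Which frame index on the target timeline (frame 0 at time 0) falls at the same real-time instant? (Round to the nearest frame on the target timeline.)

frame 68984

Source frame index: (0×3600 + 19×60 + 10) × 24 + 21 = 27621.
Real time: 27621 / (24) = 9207/8 s.
Target frame: (9207/8) × (60000/1001) = 6277500/91 ≈ 68983.516 → 68984.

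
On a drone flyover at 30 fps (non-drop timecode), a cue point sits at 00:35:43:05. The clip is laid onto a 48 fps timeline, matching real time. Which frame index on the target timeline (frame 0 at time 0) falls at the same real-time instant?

Source frame index: (0×3600 + 35×60 + 43) × 30 + 5 = 64295.
Real time: 64295 / (30) = 12859/6 s.
Target frame: (12859/6) × (48) = 102872.

frame 102872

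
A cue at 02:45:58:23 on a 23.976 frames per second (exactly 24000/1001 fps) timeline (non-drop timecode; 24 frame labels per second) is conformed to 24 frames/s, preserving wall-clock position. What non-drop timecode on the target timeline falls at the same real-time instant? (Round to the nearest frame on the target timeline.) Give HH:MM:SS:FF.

Source frame index: (2×3600 + 45×60 + 58) × 24 + 23 = 239015.
Real time: 239015 / (24000/1001) = 47850803/4800 s.
Target frame: (47850803/4800) × (24) = 47850803/200 ≈ 239254.015 → 239254.
At 24 labels/s: frame 239254 → 02:46:08:22.

02:46:08:22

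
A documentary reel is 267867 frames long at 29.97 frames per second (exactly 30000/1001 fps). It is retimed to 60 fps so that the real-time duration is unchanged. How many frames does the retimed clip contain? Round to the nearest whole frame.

Frames at target rate = 267867 × (60) / (30000/1001) = 268134867/500 ≈ 536269.734.
Nearest whole frame: 536270.

536270 frames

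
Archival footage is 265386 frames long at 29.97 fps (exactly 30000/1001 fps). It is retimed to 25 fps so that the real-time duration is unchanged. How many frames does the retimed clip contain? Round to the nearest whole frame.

Frames at target rate = 265386 × (25) / (30000/1001) = 44275231/200 ≈ 221376.155.
Nearest whole frame: 221376.

221376 frames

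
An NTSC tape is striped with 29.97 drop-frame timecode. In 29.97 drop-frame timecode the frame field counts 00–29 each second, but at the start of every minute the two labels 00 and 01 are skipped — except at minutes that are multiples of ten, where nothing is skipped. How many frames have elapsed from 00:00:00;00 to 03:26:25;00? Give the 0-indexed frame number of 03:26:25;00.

371178

As if non-drop at 30 labels/s: (3 × 3600 + 26 × 60 + 25) × 30 + 0 = 371550.
Minute boundaries passed: 206; those not divisible by 10: 206 − 20 = 186; dropped labels = 2 × 186 = 372.
Actual frame index = 371550 − 372 = 371178.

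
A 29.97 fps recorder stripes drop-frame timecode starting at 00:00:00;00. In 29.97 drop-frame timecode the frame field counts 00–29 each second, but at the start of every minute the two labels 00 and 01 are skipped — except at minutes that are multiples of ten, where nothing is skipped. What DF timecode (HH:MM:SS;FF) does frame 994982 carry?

Ten DF minutes hold 17982 frames, so frame 994982 lies in block 55 (frames 989010–1006991) with 5972 frames into that block.
The block's first minute is 1800 frames and the rest 1798 each; 5972 frames reaches minute 3, so 55 × 18 + 3 × 2 = 996 labels have been skipped so far.
Adding those back, label number 994982 + 996 = 995978 at 30 labels/s is 33199 s + 8 f = 9 h 13 min 19 s frame 8, i.e. 09:13:19;08.

09:13:19;08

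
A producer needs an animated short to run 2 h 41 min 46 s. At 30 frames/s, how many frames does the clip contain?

2 h 41 min 46 s = 9706 s.
Frames = 9706 × 30 = 291180.

291180 frames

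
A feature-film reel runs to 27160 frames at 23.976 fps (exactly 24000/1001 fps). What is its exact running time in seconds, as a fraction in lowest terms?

Running time = 27160 ÷ (24000/1001) = 27160 × 1001/24000 = 679679/600 s.

679679/600 seconds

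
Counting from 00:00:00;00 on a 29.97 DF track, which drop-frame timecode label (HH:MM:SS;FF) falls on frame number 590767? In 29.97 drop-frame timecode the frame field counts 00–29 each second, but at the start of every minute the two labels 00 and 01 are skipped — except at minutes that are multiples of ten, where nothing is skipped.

05:28:31;29

Each 10-minute DF block holds 10 × 60 × 30 − 9 × 2 = 17982 frames. 590767 ÷ 17982 → 32 full blocks, remainder 15343.
Within the partial block the first minute is 1800 frames and each further minute 1798, so 8 further minute boundaries passed. Total skipped labels = 18 × 32 + 2 × 8 = 592.
Non-drop label index = 590767 + 592 = 591359; at 30 labels/s that is 05:28:31:29, i.e. DF 05:28:31;29.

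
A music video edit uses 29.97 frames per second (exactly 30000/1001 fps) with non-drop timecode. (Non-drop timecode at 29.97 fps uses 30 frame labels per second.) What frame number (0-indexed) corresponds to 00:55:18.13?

Total seconds to the label: (0 × 3600 + 55 × 60 + 18) = 3318.
Frame index = 3318 × 30 + 13 = 99553.

frame 99553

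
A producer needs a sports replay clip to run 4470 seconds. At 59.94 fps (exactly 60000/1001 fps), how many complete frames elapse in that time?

267932 frames

Frames = 4470 × 60000/1001 = 268200000/1001 ≈ 267932.0679.
Complete frames: 267932.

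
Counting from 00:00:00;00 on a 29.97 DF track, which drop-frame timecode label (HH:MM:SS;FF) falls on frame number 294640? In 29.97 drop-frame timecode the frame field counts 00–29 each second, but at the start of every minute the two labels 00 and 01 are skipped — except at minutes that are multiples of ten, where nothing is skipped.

Ten DF minutes hold 17982 frames, so frame 294640 lies in block 16 (frames 287712–305693) with 6928 frames into that block.
The block's first minute is 1800 frames and the rest 1798 each; 6928 frames reaches minute 3, so 16 × 18 + 3 × 2 = 294 labels have been skipped so far.
Adding those back, label number 294640 + 294 = 294934 at 30 labels/s is 9831 s + 4 f = 2 h 43 min 51 s frame 4, i.e. 02:43:51;04.

02:43:51;04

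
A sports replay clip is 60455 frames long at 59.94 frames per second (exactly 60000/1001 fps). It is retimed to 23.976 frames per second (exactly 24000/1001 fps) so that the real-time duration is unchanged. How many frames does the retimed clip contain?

Target frames = source frames × (target rate / source rate) = 60455 × (24000/1001)/(60000/1001) = 60455 × 2/5 = 24182.

24182 frames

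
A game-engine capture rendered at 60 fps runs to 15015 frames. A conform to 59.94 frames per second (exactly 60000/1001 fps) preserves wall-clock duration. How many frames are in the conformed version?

15000 frames

Target frames = source frames × (target rate / source rate) = 15015 × (60000/1001)/(60) = 15015 × 1000/1001 = 15000.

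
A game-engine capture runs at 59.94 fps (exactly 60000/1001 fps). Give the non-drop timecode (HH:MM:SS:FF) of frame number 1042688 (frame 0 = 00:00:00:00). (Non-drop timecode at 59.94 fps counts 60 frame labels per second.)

04:49:38:08

1042688 ÷ 60 = 17378 full seconds, remainder 8 frames.
17378 s = 4 h 49 min 38 s.
Timecode: 04:49:38:08.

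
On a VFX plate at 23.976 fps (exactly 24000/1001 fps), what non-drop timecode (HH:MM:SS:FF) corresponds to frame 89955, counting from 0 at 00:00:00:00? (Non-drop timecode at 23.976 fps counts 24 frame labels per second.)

01:02:28:03

89955 ÷ 24 = 3748 full seconds, remainder 3 frames.
3748 s = 1 h 2 min 28 s.
Timecode: 01:02:28:03.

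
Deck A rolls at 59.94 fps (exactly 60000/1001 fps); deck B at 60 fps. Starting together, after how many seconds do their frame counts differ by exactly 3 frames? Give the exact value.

50.05 seconds

The gap grows by |60 − 60000/1001| = 60/1001 frames per second.
Time for a 3-frame gap: 3 ÷ (60/1001) = 50.05 s.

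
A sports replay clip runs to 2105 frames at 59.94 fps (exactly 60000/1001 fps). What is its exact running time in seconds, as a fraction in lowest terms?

Running time = 2105 ÷ (60000/1001) = 2105 × 1001/60000 = 421421/12000 s.

421421/12000 seconds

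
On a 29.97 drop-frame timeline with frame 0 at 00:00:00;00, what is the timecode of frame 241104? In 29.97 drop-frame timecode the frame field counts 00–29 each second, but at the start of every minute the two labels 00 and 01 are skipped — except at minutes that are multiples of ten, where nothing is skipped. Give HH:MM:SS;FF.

Ten DF minutes hold 17982 frames, so frame 241104 lies in block 13 (frames 233766–251747) with 7338 frames into that block.
The block's first minute is 1800 frames and the rest 1798 each; 7338 frames reaches minute 4, so 13 × 18 + 4 × 2 = 242 labels have been skipped so far.
Adding those back, label number 241104 + 242 = 241346 at 30 labels/s is 8044 s + 26 f = 2 h 14 min 4 s frame 26, i.e. 02:14:04;26.

02:14:04;26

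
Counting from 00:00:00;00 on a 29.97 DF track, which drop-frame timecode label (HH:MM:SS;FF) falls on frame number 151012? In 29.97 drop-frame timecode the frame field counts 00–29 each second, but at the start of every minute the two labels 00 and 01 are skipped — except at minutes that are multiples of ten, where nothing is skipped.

01:23:58;22

Each 10-minute DF block holds 10 × 60 × 30 − 9 × 2 = 17982 frames. 151012 ÷ 17982 → 8 full blocks, remainder 7156.
Within the partial block the first minute is 1800 frames and each further minute 1798, so 3 further minute boundaries passed. Total skipped labels = 18 × 8 + 2 × 3 = 150.
Non-drop label index = 151012 + 150 = 151162; at 30 labels/s that is 01:23:58:22, i.e. DF 01:23:58;22.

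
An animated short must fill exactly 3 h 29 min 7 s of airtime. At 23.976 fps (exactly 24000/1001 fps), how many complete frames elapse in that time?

300827 frames

3 h 29 min 7 s = 12547 s.
Frames = 12547 × 24000/1001 = 301128000/1001 ≈ 300827.1728.
Complete frames: 300827.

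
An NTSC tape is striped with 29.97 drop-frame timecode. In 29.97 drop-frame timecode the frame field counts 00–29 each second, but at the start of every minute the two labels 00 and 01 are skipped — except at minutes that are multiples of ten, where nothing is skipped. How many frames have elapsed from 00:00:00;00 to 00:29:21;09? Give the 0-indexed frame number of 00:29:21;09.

As if non-drop at 30 labels/s: (0 × 3600 + 29 × 60 + 21) × 30 + 9 = 52839.
Minute boundaries passed: 29; those not divisible by 10: 29 − 2 = 27; dropped labels = 2 × 27 = 54.
Actual frame index = 52839 − 54 = 52785.

52785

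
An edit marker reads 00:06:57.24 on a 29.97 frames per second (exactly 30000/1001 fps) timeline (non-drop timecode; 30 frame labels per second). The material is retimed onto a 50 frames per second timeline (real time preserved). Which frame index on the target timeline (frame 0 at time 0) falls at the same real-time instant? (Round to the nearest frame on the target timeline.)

frame 20911

Source frame index: (0×3600 + 6×60 + 57) × 30 + 24 = 12534.
Real time: 12534 / (30000/1001) = 2091089/5000 s.
Target frame: (2091089/5000) × (50) = 2091089/100 ≈ 20910.890 → 20911.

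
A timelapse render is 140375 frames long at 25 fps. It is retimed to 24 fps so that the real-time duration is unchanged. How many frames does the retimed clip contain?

134760 frames

Target frames = source frames × (target rate / source rate) = 140375 × (24)/(25) = 140375 × 24/25 = 134760.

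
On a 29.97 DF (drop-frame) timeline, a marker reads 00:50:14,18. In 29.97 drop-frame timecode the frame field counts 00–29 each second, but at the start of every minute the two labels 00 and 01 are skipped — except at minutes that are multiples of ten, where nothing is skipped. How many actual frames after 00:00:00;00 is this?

90348

As if non-drop at 30 labels/s: (0 × 3600 + 50 × 60 + 14) × 30 + 18 = 90438.
Minute boundaries passed: 50; those not divisible by 10: 50 − 5 = 45; dropped labels = 2 × 45 = 90.
Actual frame index = 90438 − 90 = 90348.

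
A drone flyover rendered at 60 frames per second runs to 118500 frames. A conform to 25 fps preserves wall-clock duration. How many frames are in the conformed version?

49375 frames

Target frames = source frames × (target rate / source rate) = 118500 × (25)/(60) = 118500 × 5/12 = 49375.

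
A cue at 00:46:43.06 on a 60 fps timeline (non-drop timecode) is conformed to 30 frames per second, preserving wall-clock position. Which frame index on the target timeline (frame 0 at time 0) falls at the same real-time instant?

Source frame index: (0×3600 + 46×60 + 43) × 60 + 6 = 168186.
Real time: 168186 / (60) = 28031/10 s.
Target frame: (28031/10) × (30) = 84093.

frame 84093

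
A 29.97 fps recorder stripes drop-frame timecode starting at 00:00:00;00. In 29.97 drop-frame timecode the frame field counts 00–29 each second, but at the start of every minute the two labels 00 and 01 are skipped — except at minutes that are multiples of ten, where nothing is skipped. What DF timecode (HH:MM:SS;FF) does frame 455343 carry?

Ten DF minutes hold 17982 frames, so frame 455343 lies in block 25 (frames 449550–467531) with 5793 frames into that block.
The block's first minute is 1800 frames and the rest 1798 each; 5793 frames reaches minute 3, so 25 × 18 + 3 × 2 = 456 labels have been skipped so far.
Adding those back, label number 455343 + 456 = 455799 at 30 labels/s is 15193 s + 9 f = 4 h 13 min 13 s frame 9, i.e. 04:13:13;09.

04:13:13;09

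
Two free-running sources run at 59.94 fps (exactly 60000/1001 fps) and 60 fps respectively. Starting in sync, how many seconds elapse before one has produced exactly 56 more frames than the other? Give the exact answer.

14014/15 seconds

The gap grows by |60 − 60000/1001| = 60/1001 frames per second.
Time for a 56-frame gap: 56 ÷ (60/1001) = 14014/15 s.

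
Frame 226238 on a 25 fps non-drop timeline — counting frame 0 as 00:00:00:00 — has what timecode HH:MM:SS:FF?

226238 ÷ 25 = 9049 full seconds, remainder 13 frames.
9049 s = 2 h 30 min 49 s.
Timecode: 02:30:49:13.

02:30:49:13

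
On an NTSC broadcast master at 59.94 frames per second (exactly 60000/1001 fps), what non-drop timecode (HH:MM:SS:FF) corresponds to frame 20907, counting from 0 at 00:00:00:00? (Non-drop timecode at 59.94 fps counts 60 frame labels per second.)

00:05:48:27

20907 ÷ 60 = 348 full seconds, remainder 27 frames.
348 s = 0 h 5 min 48 s.
Timecode: 00:05:48:27.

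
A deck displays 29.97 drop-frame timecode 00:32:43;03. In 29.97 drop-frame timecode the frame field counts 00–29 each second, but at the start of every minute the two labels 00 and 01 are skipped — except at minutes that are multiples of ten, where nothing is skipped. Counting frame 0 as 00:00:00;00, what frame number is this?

58835

Complete 10-minute blocks: 3, each 17982 frames → 53946.
Remaining 2 whole minutes in the current block: 1800 + 1 × 1798 = 3598 frames.
Within the current minute: 43 × 30 + 3 − 2 = 1291 (labels ;00/;01 skipped at this minute). Total = 53946 + 3598 + 1291 = 58835.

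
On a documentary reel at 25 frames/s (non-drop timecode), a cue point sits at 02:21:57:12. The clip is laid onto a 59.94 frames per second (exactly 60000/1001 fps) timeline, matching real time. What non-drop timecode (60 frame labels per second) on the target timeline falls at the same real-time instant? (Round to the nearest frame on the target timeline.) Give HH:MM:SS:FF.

Source frame index: (2×3600 + 21×60 + 57) × 25 + 12 = 212937.
Real time: 212937 / (25) = 212937/25 s.
Target frame: (212937/25) × (60000/1001) = 511048800/1001 ≈ 510538.262 → 510538.
At 60 labels/s: frame 510538 → 02:21:48:58.

02:21:48:58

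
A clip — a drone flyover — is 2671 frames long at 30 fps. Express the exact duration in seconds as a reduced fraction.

2671/30 seconds

Running time = 2671 ÷ (30) = 2671 × 1/30 = 2671/30 s.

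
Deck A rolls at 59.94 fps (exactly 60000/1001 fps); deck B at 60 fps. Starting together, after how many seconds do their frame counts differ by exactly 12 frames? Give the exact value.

The gap grows by |60 − 60000/1001| = 60/1001 frames per second.
Time for a 12-frame gap: 12 ÷ (60/1001) = 200.2 s.

200.2 seconds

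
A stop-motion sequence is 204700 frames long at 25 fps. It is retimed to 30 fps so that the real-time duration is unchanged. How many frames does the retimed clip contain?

245640 frames

Target frames = source frames × (target rate / source rate) = 204700 × (30)/(25) = 204700 × 6/5 = 245640.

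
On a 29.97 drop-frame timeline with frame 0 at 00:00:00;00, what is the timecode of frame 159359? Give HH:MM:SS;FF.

Each 10-minute DF block holds 10 × 60 × 30 − 9 × 2 = 17982 frames. 159359 ÷ 17982 → 8 full blocks, remainder 15503.
Within the partial block the first minute is 1800 frames and each further minute 1798, so 8 further minute boundaries passed. Total skipped labels = 18 × 8 + 2 × 8 = 160.
Non-drop label index = 159359 + 160 = 159519; at 30 labels/s that is 01:28:37:09, i.e. DF 01:28:37;09.

01:28:37;09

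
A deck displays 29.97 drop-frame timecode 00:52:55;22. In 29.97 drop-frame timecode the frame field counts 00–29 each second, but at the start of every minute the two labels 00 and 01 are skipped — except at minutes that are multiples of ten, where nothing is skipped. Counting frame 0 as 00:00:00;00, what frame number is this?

95178

As if non-drop at 30 labels/s: (0 × 3600 + 52 × 60 + 55) × 30 + 22 = 95272.
Minute boundaries passed: 52; those not divisible by 10: 52 − 5 = 47; dropped labels = 2 × 47 = 94.
Actual frame index = 95272 − 94 = 95178.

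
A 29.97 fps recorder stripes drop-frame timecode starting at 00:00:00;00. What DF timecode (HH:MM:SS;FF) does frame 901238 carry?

08:21:11;10

Ten DF minutes hold 17982 frames, so frame 901238 lies in block 50 (frames 899100–917081) with 2138 frames into that block.
The block's first minute is 1800 frames and the rest 1798 each; 2138 frames reaches minute 1, so 50 × 18 + 1 × 2 = 902 labels have been skipped so far.
Adding those back, label number 901238 + 902 = 902140 at 30 labels/s is 30071 s + 10 f = 8 h 21 min 11 s frame 10, i.e. 08:21:11;10.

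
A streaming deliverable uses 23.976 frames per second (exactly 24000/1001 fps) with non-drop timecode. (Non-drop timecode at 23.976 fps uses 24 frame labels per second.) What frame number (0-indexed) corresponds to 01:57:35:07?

169327

Total seconds to the label: (1 × 3600 + 57 × 60 + 35) = 7055.
Frame index = 7055 × 24 + 7 = 169327.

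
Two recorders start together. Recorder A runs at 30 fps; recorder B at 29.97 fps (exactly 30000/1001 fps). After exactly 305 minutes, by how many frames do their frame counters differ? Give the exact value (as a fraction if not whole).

305 min = 18300 s.
A emits 30 × 18300 = 549000 frames; B emits 30000/1001 × 18300 = 549000000/1001.
Difference = 549000/1001 frames (≈ 548.4515); B is behind A.

549000/1001 frames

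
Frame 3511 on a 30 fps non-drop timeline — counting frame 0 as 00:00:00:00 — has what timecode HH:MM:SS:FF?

00:01:57:01

3511 ÷ 30 = 117 full seconds, remainder 1 frame.
117 s = 0 h 1 min 57 s.
Timecode: 00:01:57:01.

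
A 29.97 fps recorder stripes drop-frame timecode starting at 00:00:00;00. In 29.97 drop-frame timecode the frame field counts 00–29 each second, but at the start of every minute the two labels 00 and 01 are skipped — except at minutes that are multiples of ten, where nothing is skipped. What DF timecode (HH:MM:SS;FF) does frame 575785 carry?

05:20:12;01

Each 10-minute DF block holds 10 × 60 × 30 − 9 × 2 = 17982 frames. 575785 ÷ 17982 → 32 full blocks, remainder 361.
Within the partial block the first minute is 1800 frames and each further minute 1798, so 0 further minute boundaries passed. Total skipped labels = 18 × 32 + 2 × 0 = 576.
Non-drop label index = 575785 + 576 = 576361; at 30 labels/s that is 05:20:12:01, i.e. DF 05:20:12;01.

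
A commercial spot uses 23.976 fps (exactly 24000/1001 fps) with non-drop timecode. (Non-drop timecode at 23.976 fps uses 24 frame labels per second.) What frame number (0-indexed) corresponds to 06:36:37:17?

Total seconds to the label: (6 × 3600 + 36 × 60 + 37) = 23797.
Frame index = 23797 × 24 + 17 = 571145.

frame 571145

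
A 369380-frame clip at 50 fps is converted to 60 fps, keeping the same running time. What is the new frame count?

Target frames = source frames × (target rate / source rate) = 369380 × (60)/(50) = 369380 × 6/5 = 443256.

443256 frames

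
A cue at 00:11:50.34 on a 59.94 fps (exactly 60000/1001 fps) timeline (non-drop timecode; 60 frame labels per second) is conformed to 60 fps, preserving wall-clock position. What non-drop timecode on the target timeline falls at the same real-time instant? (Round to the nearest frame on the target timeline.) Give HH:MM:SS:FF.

00:11:51:17

Source frame index: (0×3600 + 11×60 + 50) × 60 + 34 = 42634.
Real time: 42634 / (60000/1001) = 21338317/30000 s.
Target frame: (21338317/30000) × (60) = 21338317/500 ≈ 42676.634 → 42677.
At 60 labels/s: frame 42677 → 00:11:51:17.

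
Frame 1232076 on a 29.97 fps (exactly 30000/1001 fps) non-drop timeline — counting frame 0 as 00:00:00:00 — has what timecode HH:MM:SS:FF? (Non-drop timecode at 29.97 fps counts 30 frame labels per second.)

11:24:29:06

1232076 ÷ 30 = 41069 full seconds, remainder 6 frames.
41069 s = 11 h 24 min 29 s.
Timecode: 11:24:29:06.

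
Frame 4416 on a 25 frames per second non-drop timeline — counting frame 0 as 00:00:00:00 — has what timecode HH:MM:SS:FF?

4416 ÷ 25 = 176 full seconds, remainder 16 frames.
176 s = 0 h 2 min 56 s.
Timecode: 00:02:56:16.

00:02:56:16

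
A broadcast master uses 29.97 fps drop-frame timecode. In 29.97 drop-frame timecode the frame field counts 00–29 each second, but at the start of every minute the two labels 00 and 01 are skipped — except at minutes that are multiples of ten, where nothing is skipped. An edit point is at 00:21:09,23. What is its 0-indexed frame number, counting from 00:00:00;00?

As if non-drop at 30 labels/s: (0 × 3600 + 21 × 60 + 9) × 30 + 23 = 38093.
Minute boundaries passed: 21; those not divisible by 10: 21 − 2 = 19; dropped labels = 2 × 19 = 38.
Actual frame index = 38093 − 38 = 38055.

38055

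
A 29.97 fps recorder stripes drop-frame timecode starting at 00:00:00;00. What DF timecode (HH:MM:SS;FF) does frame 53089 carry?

00:29:31;13

Ten DF minutes hold 17982 frames, so frame 53089 lies in block 2 (frames 35964–53945) with 17125 frames into that block.
The block's first minute is 1800 frames and the rest 1798 each; 17125 frames reaches minute 9, so 2 × 18 + 9 × 2 = 54 labels have been skipped so far.
Adding those back, label number 53089 + 54 = 53143 at 30 labels/s is 1771 s + 13 f = 0 h 29 min 31 s frame 13, i.e. 00:29:31;13.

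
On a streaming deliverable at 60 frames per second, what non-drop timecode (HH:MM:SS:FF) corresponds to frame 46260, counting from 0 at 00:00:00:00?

00:12:51:00

46260 ÷ 60 = 771 full seconds, remainder 0 frames.
771 s = 0 h 12 min 51 s.
Timecode: 00:12:51:00.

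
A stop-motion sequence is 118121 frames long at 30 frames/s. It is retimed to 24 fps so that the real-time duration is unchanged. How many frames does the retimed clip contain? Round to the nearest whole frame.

Frames at target rate = 118121 × (24) / (30) = 472484/5 ≈ 94496.800.
Nearest whole frame: 94497.

94497 frames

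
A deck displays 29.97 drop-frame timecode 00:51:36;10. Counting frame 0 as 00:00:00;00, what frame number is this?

As if non-drop at 30 labels/s: (0 × 3600 + 51 × 60 + 36) × 30 + 10 = 92890.
Minute boundaries passed: 51; those not divisible by 10: 51 − 5 = 46; dropped labels = 2 × 46 = 92.
Actual frame index = 92890 − 92 = 92798.

92798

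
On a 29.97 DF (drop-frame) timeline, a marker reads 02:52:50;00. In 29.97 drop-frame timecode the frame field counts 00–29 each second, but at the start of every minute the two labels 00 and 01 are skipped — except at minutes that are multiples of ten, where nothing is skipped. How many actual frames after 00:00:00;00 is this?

310790

As if non-drop at 30 labels/s: (2 × 3600 + 52 × 60 + 50) × 30 + 0 = 311100.
Minute boundaries passed: 172; those not divisible by 10: 172 − 17 = 155; dropped labels = 2 × 155 = 310.
Actual frame index = 311100 − 310 = 310790.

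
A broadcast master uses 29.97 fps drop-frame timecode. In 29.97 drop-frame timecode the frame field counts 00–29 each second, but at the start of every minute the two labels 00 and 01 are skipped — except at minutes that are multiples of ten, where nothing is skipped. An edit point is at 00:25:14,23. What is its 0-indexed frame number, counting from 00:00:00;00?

45397

Complete 10-minute blocks: 2, each 17982 frames → 35964.
Remaining 5 whole minutes in the current block: 1800 + 4 × 1798 = 8992 frames.
Within the current minute: 14 × 30 + 23 − 2 = 441 (labels ;00/;01 skipped at this minute). Total = 35964 + 8992 + 441 = 45397.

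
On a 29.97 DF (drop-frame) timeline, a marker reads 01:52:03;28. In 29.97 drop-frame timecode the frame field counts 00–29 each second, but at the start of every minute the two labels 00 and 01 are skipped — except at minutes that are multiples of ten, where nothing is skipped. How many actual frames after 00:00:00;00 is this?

201516

As if non-drop at 30 labels/s: (1 × 3600 + 52 × 60 + 3) × 30 + 28 = 201718.
Minute boundaries passed: 112; those not divisible by 10: 112 − 11 = 101; dropped labels = 2 × 101 = 202.
Actual frame index = 201718 − 202 = 201516.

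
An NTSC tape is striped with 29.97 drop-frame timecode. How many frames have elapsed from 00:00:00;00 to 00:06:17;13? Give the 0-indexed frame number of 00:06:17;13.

Complete 10-minute blocks: 0, each 17982 frames → 0.
Remaining 6 whole minutes in the current block: 1800 + 5 × 1798 = 10790 frames.
Within the current minute: 17 × 30 + 13 − 2 = 521 (labels ;00/;01 skipped at this minute). Total = 0 + 10790 + 521 = 11311.

11311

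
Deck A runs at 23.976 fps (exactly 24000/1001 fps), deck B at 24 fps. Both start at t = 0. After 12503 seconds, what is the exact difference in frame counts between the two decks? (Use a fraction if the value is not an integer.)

A emits 24000/1001 × 12503 = 300072000/1001 frames; B emits 24 × 12503 = 300072.
Difference = 300072/1001 frames (≈ 299.7722); B is ahead of A.

300072/1001 frames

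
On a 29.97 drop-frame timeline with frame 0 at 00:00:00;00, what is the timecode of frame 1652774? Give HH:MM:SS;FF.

Each 10-minute DF block holds 10 × 60 × 30 − 9 × 2 = 17982 frames. 1652774 ÷ 17982 → 91 full blocks, remainder 16412.
Within the partial block the first minute is 1800 frames and each further minute 1798, so 9 further minute boundaries passed. Total skipped labels = 18 × 91 + 2 × 9 = 1656.
Non-drop label index = 1652774 + 1656 = 1654430; at 30 labels/s that is 15:19:07:20, i.e. DF 15:19:07;20.

15:19:07;20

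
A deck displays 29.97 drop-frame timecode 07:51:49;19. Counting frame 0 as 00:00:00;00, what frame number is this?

848441

As if non-drop at 30 labels/s: (7 × 3600 + 51 × 60 + 49) × 30 + 19 = 849289.
Minute boundaries passed: 471; those not divisible by 10: 471 − 47 = 424; dropped labels = 2 × 424 = 848.
Actual frame index = 849289 − 848 = 848441.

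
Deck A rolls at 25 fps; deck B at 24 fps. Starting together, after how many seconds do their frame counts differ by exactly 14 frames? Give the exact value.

14 seconds

The gap grows by |24 − 25| = 1 frame per second.
Time for a 14-frame gap: 14 ÷ (1) = 14 s.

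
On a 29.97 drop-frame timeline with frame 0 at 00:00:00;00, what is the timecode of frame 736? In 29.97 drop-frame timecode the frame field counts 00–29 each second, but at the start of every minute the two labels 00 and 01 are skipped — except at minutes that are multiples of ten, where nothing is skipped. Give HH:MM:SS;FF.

Ten DF minutes hold 17982 frames, so frame 736 lies in block 0 (frames 0–17981) with 736 frames into that block.
The block's first minute is 1800 frames and the rest 1798 each; 736 frames reaches minute 0, so 0 × 18 + 0 × 2 = 0 labels have been skipped so far.
Adding those back, label number 736 + 0 = 736 at 30 labels/s is 24 s + 16 f = 0 h 0 min 24 s frame 16, i.e. 00:00:24;16.

00:00:24;16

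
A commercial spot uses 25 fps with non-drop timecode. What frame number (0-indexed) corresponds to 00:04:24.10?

frame 6610

Total seconds to the label: (0 × 3600 + 4 × 60 + 24) = 264.
Frame index = 264 × 25 + 10 = 6610.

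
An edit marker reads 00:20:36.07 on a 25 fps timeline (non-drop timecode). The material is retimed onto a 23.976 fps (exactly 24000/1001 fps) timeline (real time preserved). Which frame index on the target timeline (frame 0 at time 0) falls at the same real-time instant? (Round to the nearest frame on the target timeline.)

frame 29641

Source frame index: (0×3600 + 20×60 + 36) × 25 + 7 = 30907.
Real time: 30907 / (25) = 30907/25 s.
Target frame: (30907/25) × (24000/1001) = 29670720/1001 ≈ 29641.079 → 29641.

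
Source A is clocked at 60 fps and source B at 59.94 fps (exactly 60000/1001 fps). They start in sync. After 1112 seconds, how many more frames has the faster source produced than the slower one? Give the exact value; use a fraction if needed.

A emits 60 × 1112 = 66720 frames; B emits 60000/1001 × 1112 = 66720000/1001.
Difference = 66720/1001 frames (≈ 66.6533); B is behind A.

66720/1001 frames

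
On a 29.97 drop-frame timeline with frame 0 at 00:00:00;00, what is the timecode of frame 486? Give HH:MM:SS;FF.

Ten DF minutes hold 17982 frames, so frame 486 lies in block 0 (frames 0–17981) with 486 frames into that block.
The block's first minute is 1800 frames and the rest 1798 each; 486 frames reaches minute 0, so 0 × 18 + 0 × 2 = 0 labels have been skipped so far.
Adding those back, label number 486 + 0 = 486 at 30 labels/s is 16 s + 6 f = 0 h 0 min 16 s frame 6, i.e. 00:00:16;06.

00:00:16;06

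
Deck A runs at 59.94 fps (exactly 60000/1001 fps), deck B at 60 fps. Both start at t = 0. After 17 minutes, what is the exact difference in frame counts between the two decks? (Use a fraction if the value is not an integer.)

17 min = 1020 s.
A emits 60000/1001 × 1020 = 61200000/1001 frames; B emits 60 × 1020 = 61200.
Difference = 61200/1001 frames (≈ 61.1389); B is ahead of A.

61200/1001 frames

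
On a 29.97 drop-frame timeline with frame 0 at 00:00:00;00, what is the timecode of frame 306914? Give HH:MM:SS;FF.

Each 10-minute DF block holds 10 × 60 × 30 − 9 × 2 = 17982 frames. 306914 ÷ 17982 → 17 full blocks, remainder 1220.
Within the partial block the first minute is 1800 frames and each further minute 1798, so 0 further minute boundaries passed. Total skipped labels = 18 × 17 + 2 × 0 = 306.
Non-drop label index = 306914 + 306 = 307220; at 30 labels/s that is 02:50:40:20, i.e. DF 02:50:40;20.

02:50:40;20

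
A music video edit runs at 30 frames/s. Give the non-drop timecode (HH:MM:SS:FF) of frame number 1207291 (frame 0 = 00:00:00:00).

1207291 ÷ 30 = 40243 full seconds, remainder 1 frame.
40243 s = 11 h 10 min 43 s.
Timecode: 11:10:43:01.

11:10:43:01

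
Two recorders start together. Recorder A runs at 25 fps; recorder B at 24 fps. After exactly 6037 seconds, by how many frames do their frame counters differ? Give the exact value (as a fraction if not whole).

A emits 25 × 6037 = 150925 frames; B emits 24 × 6037 = 144888.
Difference = 6037 frames; B is behind A.

6037 frames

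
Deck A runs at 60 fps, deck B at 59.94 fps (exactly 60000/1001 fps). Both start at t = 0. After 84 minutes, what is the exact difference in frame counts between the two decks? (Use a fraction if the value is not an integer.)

43200/143 frames

84 min = 5040 s.
A emits 60 × 5040 = 302400 frames; B emits 60000/1001 × 5040 = 43200000/143.
Difference = 43200/143 frames (≈ 302.0979); B is behind A.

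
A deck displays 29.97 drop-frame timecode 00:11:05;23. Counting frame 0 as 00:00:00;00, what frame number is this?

19953

As if non-drop at 30 labels/s: (0 × 3600 + 11 × 60 + 5) × 30 + 23 = 19973.
Minute boundaries passed: 11; those not divisible by 10: 11 − 1 = 10; dropped labels = 2 × 10 = 20.
Actual frame index = 19973 − 20 = 19953.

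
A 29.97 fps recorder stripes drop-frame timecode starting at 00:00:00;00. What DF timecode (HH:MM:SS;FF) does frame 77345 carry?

Each 10-minute DF block holds 10 × 60 × 30 − 9 × 2 = 17982 frames. 77345 ÷ 17982 → 4 full blocks, remainder 5417.
Within the partial block the first minute is 1800 frames and each further minute 1798, so 3 further minute boundaries passed. Total skipped labels = 18 × 4 + 2 × 3 = 78.
Non-drop label index = 77345 + 78 = 77423; at 30 labels/s that is 00:43:00:23, i.e. DF 00:43:00;23.

00:43:00;23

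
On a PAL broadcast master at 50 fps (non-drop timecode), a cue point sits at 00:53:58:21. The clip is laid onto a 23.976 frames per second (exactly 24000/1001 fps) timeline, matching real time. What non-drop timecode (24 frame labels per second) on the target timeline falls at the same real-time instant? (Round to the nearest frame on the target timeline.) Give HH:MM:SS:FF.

00:53:55:04

Source frame index: (0×3600 + 53×60 + 58) × 50 + 21 = 161921.
Real time: 161921 / (50) = 161921/50 s.
Target frame: (161921/50) × (24000/1001) = 77722080/1001 ≈ 77644.436 → 77644.
At 24 labels/s: frame 77644 → 00:53:55:04.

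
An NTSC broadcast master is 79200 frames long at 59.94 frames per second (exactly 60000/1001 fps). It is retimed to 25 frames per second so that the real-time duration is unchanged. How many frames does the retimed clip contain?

33033 frames

Target frames = source frames × (target rate / source rate) = 79200 × (25)/(60000/1001) = 79200 × 1001/2400 = 33033.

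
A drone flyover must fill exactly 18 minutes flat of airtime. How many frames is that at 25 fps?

27000 frames

18 min = 1080 s.
Frames = 1080 × 25 = 27000.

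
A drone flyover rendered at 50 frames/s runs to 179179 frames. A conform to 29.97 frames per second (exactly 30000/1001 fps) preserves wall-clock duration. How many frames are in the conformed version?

Target frames = source frames × (target rate / source rate) = 179179 × (30000/1001)/(50) = 179179 × 600/1001 = 107400.

107400 frames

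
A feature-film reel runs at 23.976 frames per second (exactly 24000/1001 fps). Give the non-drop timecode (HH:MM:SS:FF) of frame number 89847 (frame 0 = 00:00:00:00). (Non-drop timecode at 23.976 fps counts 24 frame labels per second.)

01:02:23:15

89847 ÷ 24 = 3743 full seconds, remainder 15 frames.
3743 s = 1 h 2 min 23 s.
Timecode: 01:02:23:15.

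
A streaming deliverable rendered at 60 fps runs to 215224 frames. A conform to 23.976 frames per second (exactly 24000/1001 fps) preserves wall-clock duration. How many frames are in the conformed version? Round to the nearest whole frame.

Frames at target rate = 215224 × (24000/1001) / (60) = 86089600/1001 ≈ 86003.596.
Nearest whole frame: 86004.

86004 frames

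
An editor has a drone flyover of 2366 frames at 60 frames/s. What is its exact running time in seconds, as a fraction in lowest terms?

Running time = 2366 ÷ (60) = 2366 × 1/60 = 1183/30 s.

1183/30 seconds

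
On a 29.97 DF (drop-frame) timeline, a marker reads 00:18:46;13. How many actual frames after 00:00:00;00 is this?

As if non-drop at 30 labels/s: (0 × 3600 + 18 × 60 + 46) × 30 + 13 = 33793.
Minute boundaries passed: 18; those not divisible by 10: 18 − 1 = 17; dropped labels = 2 × 17 = 34.
Actual frame index = 33793 − 34 = 33759.

33759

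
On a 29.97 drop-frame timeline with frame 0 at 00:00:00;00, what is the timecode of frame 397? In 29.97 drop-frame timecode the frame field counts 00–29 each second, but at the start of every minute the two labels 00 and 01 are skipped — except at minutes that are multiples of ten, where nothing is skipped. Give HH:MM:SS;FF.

Each 10-minute DF block holds 10 × 60 × 30 − 9 × 2 = 17982 frames. 397 ÷ 17982 → 0 full blocks, remainder 397.
Within the partial block the first minute is 1800 frames and each further minute 1798, so 0 further minute boundaries passed. Total skipped labels = 18 × 0 + 2 × 0 = 0.
Non-drop label index = 397 + 0 = 397; at 30 labels/s that is 00:00:13:07, i.e. DF 00:00:13;07.

00:00:13;07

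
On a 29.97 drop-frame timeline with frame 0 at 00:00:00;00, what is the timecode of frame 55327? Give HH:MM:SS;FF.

00:30:46;01

Each 10-minute DF block holds 10 × 60 × 30 − 9 × 2 = 17982 frames. 55327 ÷ 17982 → 3 full blocks, remainder 1381.
Within the partial block the first minute is 1800 frames and each further minute 1798, so 0 further minute boundaries passed. Total skipped labels = 18 × 3 + 2 × 0 = 54.
Non-drop label index = 55327 + 54 = 55381; at 30 labels/s that is 00:30:46:01, i.e. DF 00:30:46;01.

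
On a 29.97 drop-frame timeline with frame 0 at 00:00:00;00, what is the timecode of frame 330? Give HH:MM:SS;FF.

Each 10-minute DF block holds 10 × 60 × 30 − 9 × 2 = 17982 frames. 330 ÷ 17982 → 0 full blocks, remainder 330.
Within the partial block the first minute is 1800 frames and each further minute 1798, so 0 further minute boundaries passed. Total skipped labels = 18 × 0 + 2 × 0 = 0.
Non-drop label index = 330 + 0 = 330; at 30 labels/s that is 00:00:11:00, i.e. DF 00:00:11;00.

00:00:11;00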